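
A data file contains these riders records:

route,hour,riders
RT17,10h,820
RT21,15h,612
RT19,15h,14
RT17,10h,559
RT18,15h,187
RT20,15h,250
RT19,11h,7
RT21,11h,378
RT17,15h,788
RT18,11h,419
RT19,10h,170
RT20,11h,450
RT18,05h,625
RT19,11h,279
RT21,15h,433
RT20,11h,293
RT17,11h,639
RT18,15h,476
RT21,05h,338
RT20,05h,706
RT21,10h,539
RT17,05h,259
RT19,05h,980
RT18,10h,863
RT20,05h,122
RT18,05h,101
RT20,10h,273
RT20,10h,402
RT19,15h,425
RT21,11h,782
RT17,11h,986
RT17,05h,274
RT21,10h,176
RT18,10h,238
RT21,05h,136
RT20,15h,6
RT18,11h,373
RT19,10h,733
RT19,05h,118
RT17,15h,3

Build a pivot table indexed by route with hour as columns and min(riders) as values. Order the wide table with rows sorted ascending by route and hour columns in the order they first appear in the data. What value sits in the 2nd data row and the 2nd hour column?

187

With rows sorted ascending by route, row 2 is route=RT18. hour columns in first-appearance order: 10h, 15h, 11h, 05h; column 2 is 15h.
Long rows with route=RT18, hour=15h: min(187, 476) = 187.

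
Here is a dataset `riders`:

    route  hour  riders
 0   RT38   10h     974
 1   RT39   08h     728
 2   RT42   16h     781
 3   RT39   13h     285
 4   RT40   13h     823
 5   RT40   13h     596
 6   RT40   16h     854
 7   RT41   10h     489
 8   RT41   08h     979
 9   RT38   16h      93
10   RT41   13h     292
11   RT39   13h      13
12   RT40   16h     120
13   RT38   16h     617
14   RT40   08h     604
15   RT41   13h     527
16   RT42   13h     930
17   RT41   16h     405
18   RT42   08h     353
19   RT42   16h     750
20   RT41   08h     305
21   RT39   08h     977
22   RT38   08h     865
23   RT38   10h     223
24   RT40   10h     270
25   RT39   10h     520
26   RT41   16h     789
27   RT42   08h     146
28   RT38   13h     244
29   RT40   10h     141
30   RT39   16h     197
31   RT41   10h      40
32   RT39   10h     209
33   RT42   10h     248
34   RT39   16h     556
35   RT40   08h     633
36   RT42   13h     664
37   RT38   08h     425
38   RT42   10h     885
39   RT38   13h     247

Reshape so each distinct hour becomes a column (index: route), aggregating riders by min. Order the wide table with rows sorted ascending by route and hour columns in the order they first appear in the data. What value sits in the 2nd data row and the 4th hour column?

13

With rows sorted ascending by route, row 2 is route=RT39. hour columns in first-appearance order: 10h, 08h, 16h, 13h; column 4 is 13h.
Long rows with route=RT39, hour=13h: min(285, 13) = 13.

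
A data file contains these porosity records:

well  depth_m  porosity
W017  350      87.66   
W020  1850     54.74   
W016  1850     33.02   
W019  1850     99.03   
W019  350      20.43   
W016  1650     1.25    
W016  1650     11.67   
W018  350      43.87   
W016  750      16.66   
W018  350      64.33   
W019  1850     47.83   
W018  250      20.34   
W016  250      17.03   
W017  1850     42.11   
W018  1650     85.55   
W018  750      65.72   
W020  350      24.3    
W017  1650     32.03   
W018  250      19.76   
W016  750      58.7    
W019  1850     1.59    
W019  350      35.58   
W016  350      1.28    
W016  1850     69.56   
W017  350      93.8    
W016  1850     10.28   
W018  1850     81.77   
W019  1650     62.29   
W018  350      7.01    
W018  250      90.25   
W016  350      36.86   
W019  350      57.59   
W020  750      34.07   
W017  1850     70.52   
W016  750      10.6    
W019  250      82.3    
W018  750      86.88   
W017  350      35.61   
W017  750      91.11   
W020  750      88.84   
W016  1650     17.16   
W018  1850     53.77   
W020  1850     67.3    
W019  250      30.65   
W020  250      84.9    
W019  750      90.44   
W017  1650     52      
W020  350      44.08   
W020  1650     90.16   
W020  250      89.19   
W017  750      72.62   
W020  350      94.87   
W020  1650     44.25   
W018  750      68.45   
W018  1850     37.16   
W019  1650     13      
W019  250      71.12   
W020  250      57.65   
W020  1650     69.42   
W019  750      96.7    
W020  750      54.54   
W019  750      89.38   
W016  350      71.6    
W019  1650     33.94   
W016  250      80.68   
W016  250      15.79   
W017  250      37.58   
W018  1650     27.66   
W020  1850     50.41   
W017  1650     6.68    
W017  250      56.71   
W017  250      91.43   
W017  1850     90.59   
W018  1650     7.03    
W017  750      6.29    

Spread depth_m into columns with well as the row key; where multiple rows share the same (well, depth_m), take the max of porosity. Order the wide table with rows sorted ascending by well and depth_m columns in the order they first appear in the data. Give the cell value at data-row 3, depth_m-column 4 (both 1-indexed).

86.88

With rows sorted ascending by well, row 3 is well=W018. depth_m columns in first-appearance order: 350, 1850, 1650, 750, 250; column 4 is 750.
Long rows with well=W018, depth_m=750: max(65.72, 86.88, 68.45) = 86.88.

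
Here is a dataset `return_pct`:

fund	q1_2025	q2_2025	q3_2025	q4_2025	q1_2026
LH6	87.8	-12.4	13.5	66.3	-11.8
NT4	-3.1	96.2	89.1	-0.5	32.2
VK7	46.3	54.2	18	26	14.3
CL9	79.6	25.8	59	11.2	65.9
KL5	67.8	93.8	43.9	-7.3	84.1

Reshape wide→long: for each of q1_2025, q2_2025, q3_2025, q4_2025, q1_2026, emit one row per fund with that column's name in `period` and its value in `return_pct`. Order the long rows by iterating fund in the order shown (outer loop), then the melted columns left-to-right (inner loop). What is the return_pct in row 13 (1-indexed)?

18

25 rows total (5 × 5). Row 13: index ⌊(13-1)/5⌋ = 2 into fund → VK7; (13-1) mod 5 = 2 into the melted columns → q3_2025.
So row 13 is (VK7, q3_2025, 18); return_pct = 18.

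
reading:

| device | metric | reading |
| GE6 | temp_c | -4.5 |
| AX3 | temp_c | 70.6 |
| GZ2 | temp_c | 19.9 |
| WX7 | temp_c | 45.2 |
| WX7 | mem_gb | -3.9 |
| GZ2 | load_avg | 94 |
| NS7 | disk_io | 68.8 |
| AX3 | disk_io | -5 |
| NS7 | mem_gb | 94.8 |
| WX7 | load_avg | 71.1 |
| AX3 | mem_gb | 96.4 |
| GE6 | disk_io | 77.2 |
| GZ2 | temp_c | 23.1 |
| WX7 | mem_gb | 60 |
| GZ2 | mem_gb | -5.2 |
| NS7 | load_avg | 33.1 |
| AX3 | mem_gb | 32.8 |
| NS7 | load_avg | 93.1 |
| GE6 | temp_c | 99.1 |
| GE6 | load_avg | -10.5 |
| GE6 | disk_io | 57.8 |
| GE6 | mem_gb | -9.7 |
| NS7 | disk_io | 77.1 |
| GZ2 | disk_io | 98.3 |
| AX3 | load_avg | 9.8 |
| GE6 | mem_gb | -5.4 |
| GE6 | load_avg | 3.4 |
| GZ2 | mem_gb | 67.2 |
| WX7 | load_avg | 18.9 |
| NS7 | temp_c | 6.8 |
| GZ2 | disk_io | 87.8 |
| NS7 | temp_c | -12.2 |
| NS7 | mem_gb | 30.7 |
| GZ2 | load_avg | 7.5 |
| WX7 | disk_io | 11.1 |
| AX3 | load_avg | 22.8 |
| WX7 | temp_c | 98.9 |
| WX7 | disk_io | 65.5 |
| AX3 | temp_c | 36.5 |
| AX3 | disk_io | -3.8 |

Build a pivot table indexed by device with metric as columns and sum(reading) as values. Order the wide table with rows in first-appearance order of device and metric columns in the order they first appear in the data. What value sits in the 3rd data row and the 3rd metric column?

With rows in first-appearance order of device, row 3 is device=GZ2. metric columns in first-appearance order: temp_c, mem_gb, load_avg, disk_io; column 3 is load_avg.
Long rows with device=GZ2, metric=load_avg: 94 + 7.5 = 101.5.

101.5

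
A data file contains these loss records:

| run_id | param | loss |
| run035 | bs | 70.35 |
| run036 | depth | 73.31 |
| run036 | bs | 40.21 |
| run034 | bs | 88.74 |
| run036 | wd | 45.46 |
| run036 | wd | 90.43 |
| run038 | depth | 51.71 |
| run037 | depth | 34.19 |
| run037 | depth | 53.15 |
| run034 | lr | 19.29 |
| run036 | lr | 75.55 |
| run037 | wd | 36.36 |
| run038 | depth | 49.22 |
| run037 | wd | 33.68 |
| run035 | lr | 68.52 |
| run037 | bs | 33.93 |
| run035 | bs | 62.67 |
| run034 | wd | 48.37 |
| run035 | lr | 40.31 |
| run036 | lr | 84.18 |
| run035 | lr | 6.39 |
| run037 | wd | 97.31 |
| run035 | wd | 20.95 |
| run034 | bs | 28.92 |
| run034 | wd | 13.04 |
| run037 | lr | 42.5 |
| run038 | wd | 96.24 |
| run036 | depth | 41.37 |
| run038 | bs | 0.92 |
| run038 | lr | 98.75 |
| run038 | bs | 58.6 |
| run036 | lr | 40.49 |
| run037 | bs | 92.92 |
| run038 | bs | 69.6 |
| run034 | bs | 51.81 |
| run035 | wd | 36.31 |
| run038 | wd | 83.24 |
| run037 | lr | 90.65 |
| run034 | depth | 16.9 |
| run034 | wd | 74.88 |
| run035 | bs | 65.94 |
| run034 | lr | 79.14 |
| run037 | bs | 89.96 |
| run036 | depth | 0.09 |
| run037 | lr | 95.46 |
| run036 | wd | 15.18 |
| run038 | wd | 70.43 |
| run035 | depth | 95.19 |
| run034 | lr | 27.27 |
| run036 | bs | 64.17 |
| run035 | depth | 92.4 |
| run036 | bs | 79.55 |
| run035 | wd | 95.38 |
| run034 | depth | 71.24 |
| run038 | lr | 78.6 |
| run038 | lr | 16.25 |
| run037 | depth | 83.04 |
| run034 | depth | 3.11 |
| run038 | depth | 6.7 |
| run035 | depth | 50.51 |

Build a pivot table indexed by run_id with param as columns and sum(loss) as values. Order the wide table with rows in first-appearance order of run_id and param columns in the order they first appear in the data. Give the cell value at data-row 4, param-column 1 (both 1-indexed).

With rows in first-appearance order of run_id, row 4 is run_id=run038. param columns in first-appearance order: bs, depth, wd, lr; column 1 is bs.
Long rows with run_id=run038, param=bs: 0.92 + 58.6 + 69.6 = 129.12.

129.12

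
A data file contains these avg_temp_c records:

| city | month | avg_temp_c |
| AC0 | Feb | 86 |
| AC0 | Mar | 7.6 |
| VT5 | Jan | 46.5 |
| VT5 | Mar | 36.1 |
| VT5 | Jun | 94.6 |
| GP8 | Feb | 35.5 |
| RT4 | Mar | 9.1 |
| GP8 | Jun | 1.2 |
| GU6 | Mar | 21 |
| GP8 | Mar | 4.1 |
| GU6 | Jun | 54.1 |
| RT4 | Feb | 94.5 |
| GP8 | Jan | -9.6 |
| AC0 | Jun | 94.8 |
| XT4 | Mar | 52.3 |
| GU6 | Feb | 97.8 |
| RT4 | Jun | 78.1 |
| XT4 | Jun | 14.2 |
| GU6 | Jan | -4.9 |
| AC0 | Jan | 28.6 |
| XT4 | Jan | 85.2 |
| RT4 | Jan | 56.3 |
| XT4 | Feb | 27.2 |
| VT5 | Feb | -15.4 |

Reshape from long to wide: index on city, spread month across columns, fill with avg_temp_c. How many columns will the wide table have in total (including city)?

1 column for city plus 4 distinct month values → 5 columns.

5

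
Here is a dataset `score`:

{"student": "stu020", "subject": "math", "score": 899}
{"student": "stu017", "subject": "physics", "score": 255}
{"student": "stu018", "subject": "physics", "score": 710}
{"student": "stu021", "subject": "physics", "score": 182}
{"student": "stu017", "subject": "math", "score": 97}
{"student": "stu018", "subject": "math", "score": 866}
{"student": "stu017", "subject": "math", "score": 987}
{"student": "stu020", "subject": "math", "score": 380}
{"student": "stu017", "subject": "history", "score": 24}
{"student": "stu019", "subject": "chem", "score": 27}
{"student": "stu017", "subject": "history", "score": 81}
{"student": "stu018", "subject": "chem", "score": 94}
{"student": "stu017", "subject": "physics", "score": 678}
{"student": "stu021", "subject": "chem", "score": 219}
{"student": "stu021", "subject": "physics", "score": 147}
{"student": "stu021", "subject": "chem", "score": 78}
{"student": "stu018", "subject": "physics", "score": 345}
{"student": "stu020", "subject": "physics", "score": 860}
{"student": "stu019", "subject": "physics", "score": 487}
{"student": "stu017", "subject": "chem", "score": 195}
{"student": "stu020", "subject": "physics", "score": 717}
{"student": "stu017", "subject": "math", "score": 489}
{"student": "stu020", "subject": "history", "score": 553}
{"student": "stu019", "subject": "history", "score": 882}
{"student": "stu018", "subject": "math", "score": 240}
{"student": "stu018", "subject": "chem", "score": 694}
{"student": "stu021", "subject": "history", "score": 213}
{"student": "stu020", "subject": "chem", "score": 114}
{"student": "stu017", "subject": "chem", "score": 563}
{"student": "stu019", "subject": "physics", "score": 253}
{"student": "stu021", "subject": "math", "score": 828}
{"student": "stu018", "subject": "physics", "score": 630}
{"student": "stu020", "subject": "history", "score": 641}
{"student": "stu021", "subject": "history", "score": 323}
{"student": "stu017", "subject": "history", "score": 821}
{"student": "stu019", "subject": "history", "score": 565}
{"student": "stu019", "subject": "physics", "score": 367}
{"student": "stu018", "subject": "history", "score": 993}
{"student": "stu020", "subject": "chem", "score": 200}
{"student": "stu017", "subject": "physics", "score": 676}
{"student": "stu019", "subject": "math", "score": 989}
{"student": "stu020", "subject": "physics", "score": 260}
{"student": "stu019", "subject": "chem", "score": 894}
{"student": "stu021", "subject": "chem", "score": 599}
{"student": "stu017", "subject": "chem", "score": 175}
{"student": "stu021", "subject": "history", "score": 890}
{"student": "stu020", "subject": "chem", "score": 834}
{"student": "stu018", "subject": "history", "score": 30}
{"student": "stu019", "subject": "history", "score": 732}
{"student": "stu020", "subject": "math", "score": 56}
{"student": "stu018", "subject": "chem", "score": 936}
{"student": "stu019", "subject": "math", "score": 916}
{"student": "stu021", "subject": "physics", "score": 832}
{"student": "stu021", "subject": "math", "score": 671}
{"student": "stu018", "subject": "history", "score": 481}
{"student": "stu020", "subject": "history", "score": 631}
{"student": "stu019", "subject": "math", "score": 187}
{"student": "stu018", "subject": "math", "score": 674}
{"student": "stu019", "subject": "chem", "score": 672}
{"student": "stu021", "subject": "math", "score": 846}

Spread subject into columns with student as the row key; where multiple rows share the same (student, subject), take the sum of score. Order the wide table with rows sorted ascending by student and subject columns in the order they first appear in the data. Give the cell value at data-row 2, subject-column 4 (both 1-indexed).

1724

With rows sorted ascending by student, row 2 is student=stu018. subject columns in first-appearance order: math, physics, history, chem; column 4 is chem.
Long rows with student=stu018, subject=chem: 94 + 694 + 936 = 1724.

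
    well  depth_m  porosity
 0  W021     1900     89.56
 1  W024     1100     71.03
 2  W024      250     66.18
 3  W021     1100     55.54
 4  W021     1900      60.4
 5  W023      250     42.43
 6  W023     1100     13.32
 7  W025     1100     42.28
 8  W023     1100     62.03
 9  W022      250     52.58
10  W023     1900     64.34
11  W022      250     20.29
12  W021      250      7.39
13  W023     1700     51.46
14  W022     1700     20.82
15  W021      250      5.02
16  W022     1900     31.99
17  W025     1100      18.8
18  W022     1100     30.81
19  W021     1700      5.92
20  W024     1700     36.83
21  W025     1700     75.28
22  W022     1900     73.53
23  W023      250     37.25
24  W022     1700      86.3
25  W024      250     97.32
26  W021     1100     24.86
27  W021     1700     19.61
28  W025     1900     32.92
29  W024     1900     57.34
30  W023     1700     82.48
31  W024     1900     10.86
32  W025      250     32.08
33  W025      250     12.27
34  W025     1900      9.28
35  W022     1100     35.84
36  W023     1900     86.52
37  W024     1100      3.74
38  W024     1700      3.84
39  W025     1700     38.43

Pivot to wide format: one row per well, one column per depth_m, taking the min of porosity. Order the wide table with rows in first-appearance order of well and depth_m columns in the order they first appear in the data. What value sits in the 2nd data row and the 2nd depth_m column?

With rows in first-appearance order of well, row 2 is well=W024. depth_m columns in first-appearance order: 1900, 1100, 250, 1700; column 2 is 1100.
Long rows with well=W024, depth_m=1100: min(71.03, 3.74) = 3.74.

3.74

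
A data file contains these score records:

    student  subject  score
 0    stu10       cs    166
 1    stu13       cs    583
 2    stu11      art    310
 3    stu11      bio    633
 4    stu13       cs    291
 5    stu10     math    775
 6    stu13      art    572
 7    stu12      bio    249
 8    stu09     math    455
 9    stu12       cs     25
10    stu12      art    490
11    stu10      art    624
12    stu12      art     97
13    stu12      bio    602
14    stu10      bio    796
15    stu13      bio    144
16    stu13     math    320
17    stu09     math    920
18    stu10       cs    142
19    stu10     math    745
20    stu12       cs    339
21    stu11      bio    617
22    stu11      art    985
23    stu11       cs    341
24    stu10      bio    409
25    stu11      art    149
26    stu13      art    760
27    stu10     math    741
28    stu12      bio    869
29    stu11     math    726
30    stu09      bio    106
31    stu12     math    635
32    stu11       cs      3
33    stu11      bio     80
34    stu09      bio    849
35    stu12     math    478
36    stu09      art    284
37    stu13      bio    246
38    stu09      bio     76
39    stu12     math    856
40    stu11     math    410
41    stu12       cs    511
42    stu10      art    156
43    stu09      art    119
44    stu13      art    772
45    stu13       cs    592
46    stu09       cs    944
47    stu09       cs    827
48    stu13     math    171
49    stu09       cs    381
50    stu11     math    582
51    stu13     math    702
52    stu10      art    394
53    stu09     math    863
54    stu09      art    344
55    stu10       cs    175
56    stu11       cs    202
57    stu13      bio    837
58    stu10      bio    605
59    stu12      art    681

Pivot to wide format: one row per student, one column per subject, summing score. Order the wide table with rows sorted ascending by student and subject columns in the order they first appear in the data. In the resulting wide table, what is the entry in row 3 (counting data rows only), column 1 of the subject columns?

With rows sorted ascending by student, row 3 is student=stu11. subject columns in first-appearance order: cs, art, bio, math; column 1 is cs.
Long rows with student=stu11, subject=cs: 341 + 3 + 202 = 546.

546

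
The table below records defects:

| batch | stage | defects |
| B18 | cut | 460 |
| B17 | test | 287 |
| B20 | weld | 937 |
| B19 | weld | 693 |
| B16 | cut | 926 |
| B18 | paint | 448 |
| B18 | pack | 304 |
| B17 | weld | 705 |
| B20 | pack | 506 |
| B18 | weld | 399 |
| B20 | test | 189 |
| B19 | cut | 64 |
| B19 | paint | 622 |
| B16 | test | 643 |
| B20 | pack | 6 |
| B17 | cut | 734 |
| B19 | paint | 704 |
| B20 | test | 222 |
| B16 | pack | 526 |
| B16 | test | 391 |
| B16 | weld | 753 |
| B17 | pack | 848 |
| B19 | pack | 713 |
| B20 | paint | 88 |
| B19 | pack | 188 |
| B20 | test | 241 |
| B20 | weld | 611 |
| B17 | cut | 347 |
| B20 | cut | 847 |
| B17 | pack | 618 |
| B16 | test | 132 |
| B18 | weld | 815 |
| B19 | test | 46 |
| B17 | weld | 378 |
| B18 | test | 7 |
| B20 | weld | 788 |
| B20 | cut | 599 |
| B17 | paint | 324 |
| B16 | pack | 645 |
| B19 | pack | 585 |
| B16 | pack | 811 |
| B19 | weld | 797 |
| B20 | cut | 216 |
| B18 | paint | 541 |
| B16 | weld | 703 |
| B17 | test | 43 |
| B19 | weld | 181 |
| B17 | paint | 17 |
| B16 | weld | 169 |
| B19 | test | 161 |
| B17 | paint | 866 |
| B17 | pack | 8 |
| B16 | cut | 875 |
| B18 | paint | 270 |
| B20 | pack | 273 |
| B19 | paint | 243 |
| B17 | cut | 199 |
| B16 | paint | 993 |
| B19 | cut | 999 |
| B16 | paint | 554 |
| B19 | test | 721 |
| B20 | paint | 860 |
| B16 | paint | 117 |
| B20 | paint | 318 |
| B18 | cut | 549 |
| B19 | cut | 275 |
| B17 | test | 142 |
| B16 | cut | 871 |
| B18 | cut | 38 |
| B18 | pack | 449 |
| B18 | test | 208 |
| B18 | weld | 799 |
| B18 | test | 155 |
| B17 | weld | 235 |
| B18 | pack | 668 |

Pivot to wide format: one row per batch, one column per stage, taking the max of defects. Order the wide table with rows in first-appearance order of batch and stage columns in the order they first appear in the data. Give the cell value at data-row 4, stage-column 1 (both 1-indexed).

999

With rows in first-appearance order of batch, row 4 is batch=B19. stage columns in first-appearance order: cut, test, weld, paint, pack; column 1 is cut.
Long rows with batch=B19, stage=cut: max(64, 999, 275) = 999.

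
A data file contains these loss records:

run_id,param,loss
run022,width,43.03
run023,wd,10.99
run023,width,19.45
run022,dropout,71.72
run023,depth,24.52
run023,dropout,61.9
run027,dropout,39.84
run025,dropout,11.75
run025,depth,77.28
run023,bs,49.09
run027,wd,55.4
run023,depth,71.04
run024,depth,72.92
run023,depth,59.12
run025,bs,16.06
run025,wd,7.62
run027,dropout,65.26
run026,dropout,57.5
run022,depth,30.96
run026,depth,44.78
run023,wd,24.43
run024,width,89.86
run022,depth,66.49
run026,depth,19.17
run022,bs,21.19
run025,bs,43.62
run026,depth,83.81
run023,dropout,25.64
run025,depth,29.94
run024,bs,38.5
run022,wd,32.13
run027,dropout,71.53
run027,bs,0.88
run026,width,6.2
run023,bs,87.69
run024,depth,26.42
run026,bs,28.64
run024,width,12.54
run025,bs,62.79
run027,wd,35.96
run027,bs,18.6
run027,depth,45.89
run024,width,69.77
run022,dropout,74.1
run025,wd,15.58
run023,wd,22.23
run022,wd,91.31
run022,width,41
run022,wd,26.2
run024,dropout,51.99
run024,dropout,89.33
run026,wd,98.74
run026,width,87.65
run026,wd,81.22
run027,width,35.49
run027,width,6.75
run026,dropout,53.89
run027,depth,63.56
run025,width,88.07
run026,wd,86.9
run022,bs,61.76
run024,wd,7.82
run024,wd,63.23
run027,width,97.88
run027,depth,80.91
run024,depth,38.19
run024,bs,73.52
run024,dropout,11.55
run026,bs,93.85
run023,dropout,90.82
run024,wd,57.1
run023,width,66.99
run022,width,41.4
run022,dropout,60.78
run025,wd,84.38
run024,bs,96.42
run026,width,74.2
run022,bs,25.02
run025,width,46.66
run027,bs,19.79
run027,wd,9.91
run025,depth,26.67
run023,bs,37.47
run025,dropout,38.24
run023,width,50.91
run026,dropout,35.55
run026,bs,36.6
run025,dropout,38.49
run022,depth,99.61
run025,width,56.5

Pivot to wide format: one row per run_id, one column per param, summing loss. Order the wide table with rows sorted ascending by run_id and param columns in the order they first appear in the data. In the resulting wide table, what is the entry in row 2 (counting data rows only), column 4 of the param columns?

154.68

With rows sorted ascending by run_id, row 2 is run_id=run023. param columns in first-appearance order: width, wd, dropout, depth, bs; column 4 is depth.
Long rows with run_id=run023, param=depth: 24.52 + 71.04 + 59.12 = 154.68.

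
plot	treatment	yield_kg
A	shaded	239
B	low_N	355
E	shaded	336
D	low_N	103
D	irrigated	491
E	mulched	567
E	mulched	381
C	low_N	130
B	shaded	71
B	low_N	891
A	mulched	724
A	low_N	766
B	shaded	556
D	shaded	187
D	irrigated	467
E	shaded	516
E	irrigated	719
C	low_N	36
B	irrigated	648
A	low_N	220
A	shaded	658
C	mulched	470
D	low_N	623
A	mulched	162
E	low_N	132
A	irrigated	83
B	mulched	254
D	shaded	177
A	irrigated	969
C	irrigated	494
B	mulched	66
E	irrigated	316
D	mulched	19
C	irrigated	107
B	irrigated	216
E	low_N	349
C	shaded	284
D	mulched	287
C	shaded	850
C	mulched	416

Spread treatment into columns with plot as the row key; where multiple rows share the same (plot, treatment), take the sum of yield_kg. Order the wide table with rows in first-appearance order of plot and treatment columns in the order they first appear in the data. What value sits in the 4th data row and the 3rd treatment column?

With rows in first-appearance order of plot, row 4 is plot=D. treatment columns in first-appearance order: shaded, low_N, irrigated, mulched; column 3 is irrigated.
Long rows with plot=D, treatment=irrigated: 491 + 467 = 958.

958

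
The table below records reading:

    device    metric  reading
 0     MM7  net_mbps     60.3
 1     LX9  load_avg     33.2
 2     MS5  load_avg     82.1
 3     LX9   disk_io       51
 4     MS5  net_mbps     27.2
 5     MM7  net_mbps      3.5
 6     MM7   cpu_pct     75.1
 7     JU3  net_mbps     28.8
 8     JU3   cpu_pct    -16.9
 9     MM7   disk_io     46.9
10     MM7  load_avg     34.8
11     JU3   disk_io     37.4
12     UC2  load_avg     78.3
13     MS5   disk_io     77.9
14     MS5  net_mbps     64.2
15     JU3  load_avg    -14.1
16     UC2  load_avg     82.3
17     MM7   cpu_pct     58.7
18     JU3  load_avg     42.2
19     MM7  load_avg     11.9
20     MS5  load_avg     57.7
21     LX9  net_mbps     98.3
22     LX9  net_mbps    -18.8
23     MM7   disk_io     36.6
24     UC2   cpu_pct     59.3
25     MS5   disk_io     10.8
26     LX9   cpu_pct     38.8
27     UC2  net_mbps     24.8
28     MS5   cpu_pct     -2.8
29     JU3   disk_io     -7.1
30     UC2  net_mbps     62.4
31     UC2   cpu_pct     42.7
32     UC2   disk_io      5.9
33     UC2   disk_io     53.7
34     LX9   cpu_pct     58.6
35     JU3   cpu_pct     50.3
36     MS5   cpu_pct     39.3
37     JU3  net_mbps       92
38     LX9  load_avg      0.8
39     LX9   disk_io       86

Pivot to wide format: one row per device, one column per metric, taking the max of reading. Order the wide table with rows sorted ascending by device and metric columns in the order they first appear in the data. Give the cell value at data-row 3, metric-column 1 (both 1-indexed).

60.3

With rows sorted ascending by device, row 3 is device=MM7. metric columns in first-appearance order: net_mbps, load_avg, disk_io, cpu_pct; column 1 is net_mbps.
Long rows with device=MM7, metric=net_mbps: max(60.3, 3.5) = 60.3.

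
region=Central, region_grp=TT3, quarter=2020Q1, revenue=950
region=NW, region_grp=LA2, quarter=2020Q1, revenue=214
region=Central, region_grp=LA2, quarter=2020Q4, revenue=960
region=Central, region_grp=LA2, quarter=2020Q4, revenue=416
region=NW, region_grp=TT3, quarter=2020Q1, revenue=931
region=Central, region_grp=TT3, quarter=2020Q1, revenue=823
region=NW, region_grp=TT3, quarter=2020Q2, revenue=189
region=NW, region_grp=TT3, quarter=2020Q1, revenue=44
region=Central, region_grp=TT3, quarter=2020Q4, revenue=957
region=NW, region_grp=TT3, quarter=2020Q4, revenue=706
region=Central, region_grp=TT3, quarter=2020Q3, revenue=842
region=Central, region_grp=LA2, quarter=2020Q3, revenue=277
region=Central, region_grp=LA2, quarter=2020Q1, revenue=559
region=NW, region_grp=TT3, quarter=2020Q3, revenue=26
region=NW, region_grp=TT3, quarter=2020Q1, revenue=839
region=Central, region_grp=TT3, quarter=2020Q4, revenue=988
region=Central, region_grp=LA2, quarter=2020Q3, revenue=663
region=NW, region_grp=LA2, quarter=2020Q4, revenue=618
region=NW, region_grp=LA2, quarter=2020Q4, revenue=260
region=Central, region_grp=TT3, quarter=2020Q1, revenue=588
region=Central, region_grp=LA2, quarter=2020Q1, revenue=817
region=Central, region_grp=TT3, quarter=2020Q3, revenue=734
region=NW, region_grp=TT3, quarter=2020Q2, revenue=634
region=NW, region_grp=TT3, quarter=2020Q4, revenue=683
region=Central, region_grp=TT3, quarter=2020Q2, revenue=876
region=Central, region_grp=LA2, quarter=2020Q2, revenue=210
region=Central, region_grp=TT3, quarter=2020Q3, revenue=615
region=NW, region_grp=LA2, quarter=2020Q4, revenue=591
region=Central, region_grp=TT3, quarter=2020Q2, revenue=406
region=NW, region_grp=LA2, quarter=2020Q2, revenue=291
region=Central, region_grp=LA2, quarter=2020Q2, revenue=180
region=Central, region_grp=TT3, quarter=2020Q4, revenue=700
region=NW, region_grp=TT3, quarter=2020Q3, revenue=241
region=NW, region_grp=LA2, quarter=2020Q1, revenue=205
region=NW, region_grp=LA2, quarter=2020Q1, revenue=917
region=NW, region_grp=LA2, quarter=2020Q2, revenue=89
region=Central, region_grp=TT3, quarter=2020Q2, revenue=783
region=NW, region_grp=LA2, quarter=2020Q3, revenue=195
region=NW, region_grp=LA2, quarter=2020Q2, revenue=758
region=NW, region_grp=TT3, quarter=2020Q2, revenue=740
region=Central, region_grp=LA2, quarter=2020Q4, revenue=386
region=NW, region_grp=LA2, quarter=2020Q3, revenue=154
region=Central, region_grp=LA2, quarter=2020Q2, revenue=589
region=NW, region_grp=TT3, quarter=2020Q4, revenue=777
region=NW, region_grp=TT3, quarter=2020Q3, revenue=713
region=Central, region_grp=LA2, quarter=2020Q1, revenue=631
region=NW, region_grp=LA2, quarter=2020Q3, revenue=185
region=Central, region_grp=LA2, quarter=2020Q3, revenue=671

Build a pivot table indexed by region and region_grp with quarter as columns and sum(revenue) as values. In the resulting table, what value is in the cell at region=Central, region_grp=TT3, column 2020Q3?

Rows with region=Central, region_grp=TT3 and quarter=2020Q3: revenue values are 842, 734, 615.
842 + 734 + 615 = 2191.

2191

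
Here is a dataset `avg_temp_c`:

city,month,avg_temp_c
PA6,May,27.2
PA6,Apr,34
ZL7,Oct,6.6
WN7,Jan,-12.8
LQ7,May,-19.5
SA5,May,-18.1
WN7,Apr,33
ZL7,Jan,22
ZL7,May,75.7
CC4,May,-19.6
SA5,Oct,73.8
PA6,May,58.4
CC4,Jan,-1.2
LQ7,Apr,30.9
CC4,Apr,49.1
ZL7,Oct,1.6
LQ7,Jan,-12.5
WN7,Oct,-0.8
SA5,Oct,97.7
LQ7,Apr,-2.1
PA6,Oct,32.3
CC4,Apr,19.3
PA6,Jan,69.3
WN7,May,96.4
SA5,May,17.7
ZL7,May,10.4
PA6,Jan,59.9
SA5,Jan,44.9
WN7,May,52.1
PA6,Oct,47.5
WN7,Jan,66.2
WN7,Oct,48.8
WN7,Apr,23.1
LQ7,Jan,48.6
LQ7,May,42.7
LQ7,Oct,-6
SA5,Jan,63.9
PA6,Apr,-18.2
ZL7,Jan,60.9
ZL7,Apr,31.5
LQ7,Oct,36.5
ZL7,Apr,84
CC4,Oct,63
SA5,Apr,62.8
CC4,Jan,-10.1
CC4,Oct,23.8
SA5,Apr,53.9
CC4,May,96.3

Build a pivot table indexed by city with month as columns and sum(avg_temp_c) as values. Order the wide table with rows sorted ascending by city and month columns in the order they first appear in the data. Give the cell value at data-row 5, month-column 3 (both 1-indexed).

With rows sorted ascending by city, row 5 is city=WN7. month columns in first-appearance order: May, Apr, Oct, Jan; column 3 is Oct.
Long rows with city=WN7, month=Oct: -0.8 + 48.8 = 48.

48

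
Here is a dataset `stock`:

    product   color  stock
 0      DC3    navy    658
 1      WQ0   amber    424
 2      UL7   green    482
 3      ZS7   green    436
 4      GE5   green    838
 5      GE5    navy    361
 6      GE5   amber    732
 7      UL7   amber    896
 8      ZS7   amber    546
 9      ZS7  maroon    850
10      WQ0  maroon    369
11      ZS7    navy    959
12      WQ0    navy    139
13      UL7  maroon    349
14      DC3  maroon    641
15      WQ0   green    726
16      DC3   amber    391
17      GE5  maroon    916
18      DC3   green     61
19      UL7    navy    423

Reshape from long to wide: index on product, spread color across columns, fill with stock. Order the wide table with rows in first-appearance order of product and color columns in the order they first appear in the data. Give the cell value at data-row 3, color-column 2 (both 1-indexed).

With rows in first-appearance order of product, row 3 is product=UL7. color columns in first-appearance order: navy, amber, green, maroon; column 2 is amber.
Long rows with product=UL7, color=amber: stock = 896.

896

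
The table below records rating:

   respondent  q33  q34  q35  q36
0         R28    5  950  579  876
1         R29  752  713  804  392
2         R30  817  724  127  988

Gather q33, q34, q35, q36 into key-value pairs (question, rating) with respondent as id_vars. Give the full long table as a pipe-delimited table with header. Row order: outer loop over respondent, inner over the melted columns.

Each (respondent, column) pair becomes one row: 3 × 4 = 12 rows.
For example, (R28, q33) → rating=5.

| respondent | question | rating |
| R28 | q33 | 5 |
| R28 | q34 | 950 |
| R28 | q35 | 579 |
| R28 | q36 | 876 |
| R29 | q33 | 752 |
| R29 | q34 | 713 |
| R29 | q35 | 804 |
| R29 | q36 | 392 |
| R30 | q33 | 817 |
| R30 | q34 | 724 |
| R30 | q35 | 127 |
| R30 | q36 | 988 |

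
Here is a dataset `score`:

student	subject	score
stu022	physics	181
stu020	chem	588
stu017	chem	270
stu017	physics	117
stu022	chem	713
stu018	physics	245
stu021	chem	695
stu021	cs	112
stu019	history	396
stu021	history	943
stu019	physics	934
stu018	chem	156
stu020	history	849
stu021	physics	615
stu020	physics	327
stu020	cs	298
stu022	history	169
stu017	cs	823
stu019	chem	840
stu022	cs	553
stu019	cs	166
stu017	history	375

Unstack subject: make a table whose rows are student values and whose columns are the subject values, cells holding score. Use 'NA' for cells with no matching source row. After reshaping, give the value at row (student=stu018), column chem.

The long row with student=stu018, subject=chem has score=156.

156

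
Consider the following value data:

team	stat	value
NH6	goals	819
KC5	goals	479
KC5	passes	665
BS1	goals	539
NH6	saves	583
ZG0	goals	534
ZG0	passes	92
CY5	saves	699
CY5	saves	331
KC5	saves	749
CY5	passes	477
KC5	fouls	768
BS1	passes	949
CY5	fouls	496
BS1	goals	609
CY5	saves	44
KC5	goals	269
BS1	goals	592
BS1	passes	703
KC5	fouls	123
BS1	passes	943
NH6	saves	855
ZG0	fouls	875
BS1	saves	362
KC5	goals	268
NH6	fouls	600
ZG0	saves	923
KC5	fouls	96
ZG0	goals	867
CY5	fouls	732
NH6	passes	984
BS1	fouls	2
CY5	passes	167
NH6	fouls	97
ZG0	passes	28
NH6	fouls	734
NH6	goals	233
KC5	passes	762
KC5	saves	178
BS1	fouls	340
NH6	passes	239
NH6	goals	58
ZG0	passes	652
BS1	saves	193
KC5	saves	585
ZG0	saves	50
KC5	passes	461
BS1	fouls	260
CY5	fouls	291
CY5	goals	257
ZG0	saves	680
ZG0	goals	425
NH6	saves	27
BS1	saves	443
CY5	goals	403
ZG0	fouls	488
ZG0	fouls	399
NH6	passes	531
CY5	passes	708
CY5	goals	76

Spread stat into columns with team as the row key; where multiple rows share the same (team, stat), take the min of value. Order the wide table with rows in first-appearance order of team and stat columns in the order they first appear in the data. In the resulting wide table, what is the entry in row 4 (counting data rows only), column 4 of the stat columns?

With rows in first-appearance order of team, row 4 is team=ZG0. stat columns in first-appearance order: goals, passes, saves, fouls; column 4 is fouls.
Long rows with team=ZG0, stat=fouls: min(875, 488, 399) = 399.

399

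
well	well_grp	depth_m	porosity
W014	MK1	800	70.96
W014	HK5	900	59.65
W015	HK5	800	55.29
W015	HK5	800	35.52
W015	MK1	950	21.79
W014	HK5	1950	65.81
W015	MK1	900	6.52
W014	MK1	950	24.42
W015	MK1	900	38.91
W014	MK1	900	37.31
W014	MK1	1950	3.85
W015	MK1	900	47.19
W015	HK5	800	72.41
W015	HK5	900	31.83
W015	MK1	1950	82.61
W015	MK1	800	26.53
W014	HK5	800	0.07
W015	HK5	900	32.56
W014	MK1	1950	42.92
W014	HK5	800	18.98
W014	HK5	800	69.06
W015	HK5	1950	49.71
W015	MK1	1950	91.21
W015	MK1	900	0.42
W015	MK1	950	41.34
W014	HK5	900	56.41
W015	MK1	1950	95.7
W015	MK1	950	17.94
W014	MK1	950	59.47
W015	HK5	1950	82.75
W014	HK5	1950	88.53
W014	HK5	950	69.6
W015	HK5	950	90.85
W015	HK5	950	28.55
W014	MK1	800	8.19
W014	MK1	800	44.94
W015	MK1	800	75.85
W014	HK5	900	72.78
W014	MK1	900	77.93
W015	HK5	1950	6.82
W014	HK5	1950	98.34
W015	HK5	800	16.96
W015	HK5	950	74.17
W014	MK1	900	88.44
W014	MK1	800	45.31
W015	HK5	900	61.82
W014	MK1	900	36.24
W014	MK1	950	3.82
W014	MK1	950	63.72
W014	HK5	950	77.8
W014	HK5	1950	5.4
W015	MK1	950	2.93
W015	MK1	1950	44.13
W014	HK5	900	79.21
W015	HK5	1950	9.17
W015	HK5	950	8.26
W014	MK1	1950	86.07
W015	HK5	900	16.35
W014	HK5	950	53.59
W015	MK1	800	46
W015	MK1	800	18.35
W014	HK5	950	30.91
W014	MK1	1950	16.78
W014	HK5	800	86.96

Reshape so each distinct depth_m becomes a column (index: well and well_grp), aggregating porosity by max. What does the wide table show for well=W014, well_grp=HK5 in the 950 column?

Rows with well=W014, well_grp=HK5 and depth_m=950: porosity values are 69.6, 77.8, 53.59, 30.91.
max(69.6, 77.8, 53.59, 30.91) = 77.8.

77.8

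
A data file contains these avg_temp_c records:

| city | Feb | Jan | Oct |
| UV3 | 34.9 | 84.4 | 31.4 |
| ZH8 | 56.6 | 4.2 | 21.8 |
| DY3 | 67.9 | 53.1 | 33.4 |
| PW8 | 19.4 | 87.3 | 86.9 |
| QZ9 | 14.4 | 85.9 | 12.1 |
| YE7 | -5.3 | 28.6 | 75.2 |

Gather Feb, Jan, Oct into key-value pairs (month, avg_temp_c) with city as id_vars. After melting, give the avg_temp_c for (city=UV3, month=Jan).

Unpivoting turns each (city, wide-column) pair into one long row.
The wide cell at row UV3, column Jan holds 84.4, so the long row (UV3, Jan) has avg_temp_c=84.4.

84.4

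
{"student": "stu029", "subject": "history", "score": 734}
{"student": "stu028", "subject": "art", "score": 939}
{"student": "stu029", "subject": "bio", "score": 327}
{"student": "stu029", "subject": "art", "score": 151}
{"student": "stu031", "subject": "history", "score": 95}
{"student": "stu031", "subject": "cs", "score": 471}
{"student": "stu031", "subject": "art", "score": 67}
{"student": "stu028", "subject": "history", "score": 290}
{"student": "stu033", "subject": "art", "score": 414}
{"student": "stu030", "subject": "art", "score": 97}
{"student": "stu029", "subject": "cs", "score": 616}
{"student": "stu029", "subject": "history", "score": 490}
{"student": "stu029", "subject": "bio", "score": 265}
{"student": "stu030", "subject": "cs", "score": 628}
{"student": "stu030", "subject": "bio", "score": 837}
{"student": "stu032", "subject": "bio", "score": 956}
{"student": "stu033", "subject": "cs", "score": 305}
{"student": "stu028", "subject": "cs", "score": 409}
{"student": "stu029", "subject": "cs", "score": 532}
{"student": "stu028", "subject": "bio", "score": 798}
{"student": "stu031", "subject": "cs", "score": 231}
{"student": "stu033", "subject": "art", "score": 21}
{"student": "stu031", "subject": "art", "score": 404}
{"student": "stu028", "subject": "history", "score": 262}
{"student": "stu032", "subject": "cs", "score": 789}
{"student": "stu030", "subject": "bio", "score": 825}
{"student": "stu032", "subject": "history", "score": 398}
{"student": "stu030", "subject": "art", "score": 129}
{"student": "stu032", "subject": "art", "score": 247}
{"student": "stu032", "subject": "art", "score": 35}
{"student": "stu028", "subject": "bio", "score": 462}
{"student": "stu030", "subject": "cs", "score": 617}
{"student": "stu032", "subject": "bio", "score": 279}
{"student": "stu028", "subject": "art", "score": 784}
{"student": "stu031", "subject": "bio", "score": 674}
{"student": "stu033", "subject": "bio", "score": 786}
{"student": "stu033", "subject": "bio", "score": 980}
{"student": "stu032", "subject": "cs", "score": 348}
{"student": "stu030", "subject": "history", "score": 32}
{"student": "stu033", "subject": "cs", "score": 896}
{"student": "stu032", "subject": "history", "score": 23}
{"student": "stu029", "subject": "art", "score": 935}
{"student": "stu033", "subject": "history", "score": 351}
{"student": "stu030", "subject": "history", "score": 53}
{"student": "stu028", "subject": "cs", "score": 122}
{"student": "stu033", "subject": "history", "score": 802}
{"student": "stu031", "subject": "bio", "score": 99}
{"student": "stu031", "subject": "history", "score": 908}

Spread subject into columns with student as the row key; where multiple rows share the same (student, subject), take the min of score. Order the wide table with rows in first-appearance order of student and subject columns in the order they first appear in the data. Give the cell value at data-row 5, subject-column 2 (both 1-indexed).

97

With rows in first-appearance order of student, row 5 is student=stu030. subject columns in first-appearance order: history, art, bio, cs; column 2 is art.
Long rows with student=stu030, subject=art: min(97, 129) = 97.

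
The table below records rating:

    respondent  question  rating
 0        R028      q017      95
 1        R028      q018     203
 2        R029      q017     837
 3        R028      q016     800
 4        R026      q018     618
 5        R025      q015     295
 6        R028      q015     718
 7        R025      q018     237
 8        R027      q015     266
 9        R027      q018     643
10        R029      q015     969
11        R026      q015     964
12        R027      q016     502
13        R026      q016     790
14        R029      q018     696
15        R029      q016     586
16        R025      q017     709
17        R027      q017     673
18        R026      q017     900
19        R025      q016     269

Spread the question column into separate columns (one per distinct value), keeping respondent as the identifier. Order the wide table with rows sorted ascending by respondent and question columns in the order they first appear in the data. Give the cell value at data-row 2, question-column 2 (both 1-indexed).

With rows sorted ascending by respondent, row 2 is respondent=R026. question columns in first-appearance order: q017, q018, q016, q015; column 2 is q018.
Long rows with respondent=R026, question=q018: rating = 618.

618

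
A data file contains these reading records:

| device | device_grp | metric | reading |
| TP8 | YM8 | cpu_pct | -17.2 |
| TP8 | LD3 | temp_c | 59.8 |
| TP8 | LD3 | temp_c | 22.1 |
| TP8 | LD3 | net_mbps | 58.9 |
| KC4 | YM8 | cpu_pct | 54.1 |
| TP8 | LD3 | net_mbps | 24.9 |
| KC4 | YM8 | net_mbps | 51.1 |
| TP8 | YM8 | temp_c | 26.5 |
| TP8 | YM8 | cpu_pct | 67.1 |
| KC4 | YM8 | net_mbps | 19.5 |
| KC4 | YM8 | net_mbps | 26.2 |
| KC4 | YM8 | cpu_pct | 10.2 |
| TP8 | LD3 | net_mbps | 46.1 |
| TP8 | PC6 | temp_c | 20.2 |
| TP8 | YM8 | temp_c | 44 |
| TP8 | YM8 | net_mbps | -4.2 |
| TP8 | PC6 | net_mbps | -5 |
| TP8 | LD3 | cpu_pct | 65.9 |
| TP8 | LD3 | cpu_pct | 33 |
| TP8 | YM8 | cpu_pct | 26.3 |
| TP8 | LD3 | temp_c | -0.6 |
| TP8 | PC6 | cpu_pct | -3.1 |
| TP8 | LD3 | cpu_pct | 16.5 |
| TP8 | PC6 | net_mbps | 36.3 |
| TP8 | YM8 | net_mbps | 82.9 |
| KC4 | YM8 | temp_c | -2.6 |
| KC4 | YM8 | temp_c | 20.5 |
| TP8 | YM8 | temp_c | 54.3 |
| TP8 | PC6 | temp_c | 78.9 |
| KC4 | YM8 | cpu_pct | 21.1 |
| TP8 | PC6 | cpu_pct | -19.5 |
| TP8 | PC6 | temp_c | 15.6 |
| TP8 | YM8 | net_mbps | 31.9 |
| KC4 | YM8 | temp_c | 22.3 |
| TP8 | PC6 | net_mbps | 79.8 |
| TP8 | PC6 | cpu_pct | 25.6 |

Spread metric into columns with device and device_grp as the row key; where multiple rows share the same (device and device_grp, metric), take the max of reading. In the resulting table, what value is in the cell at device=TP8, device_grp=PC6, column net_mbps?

79.8

Rows with device=TP8, device_grp=PC6 and metric=net_mbps: reading values are -5, 36.3, 79.8.
max(-5, 36.3, 79.8) = 79.8.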